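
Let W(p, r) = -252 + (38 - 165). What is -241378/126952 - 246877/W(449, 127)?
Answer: 15625023321/24057404 ≈ 649.49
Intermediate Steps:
W(p, r) = -379 (W(p, r) = -252 - 127 = -379)
-241378/126952 - 246877/W(449, 127) = -241378/126952 - 246877/(-379) = -241378*1/126952 - 246877*(-1/379) = -120689/63476 + 246877/379 = 15625023321/24057404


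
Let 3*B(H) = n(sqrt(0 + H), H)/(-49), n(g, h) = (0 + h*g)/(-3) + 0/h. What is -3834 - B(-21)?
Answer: -3834 + I*sqrt(21)/21 ≈ -3834.0 + 0.21822*I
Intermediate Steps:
n(g, h) = -g*h/3 (n(g, h) = (0 + g*h)*(-1/3) + 0 = (g*h)*(-1/3) + 0 = -g*h/3 + 0 = -g*h/3)
B(H) = H**(3/2)/441 (B(H) = (-sqrt(0 + H)*H/3/(-49))/3 = (-sqrt(H)*H/3*(-1/49))/3 = (-H**(3/2)/3*(-1/49))/3 = (H**(3/2)/147)/3 = H**(3/2)/441)
-3834 - B(-21) = -3834 - (-21)**(3/2)/441 = -3834 - (-21*I*sqrt(21))/441 = -3834 - (-1)*I*sqrt(21)/21 = -3834 + I*sqrt(21)/21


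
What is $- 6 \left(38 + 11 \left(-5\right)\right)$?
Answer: $102$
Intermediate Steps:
$- 6 \left(38 + 11 \left(-5\right)\right) = - 6 \left(38 - 55\right) = \left(-6\right) \left(-17\right) = 102$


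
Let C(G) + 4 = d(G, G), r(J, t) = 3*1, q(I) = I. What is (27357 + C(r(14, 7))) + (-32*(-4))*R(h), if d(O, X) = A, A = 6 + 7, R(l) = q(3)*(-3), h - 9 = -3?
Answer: 26214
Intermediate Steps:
h = 6 (h = 9 - 3 = 6)
R(l) = -9 (R(l) = 3*(-3) = -9)
A = 13
d(O, X) = 13
r(J, t) = 3
C(G) = 9 (C(G) = -4 + 13 = 9)
(27357 + C(r(14, 7))) + (-32*(-4))*R(h) = (27357 + 9) - 32*(-4)*(-9) = 27366 + 128*(-9) = 27366 - 1152 = 26214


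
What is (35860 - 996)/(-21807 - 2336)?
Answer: -34864/24143 ≈ -1.4441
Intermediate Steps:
(35860 - 996)/(-21807 - 2336) = 34864/(-24143) = 34864*(-1/24143) = -34864/24143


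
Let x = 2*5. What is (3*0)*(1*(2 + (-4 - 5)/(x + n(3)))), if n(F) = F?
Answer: 0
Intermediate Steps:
x = 10
(3*0)*(1*(2 + (-4 - 5)/(x + n(3)))) = (3*0)*(1*(2 + (-4 - 5)/(10 + 3))) = 0*(1*(2 - 9/13)) = 0*(1*(17/13)) = 0*(17/13) = 0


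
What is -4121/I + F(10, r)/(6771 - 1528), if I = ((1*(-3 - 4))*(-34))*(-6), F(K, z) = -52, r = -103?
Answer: 3076021/1069572 ≈ 2.8759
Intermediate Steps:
I = -1428 (I = ((1*(-7))*(-34))*(-6) = -7*(-34)*(-6) = 238*(-6) = -1428)
-4121/I + F(10, r)/(6771 - 1528) = -4121/(-1428) - 52/(6771 - 1528) = -4121*(-1/1428) - 52/5243 = 4121/1428 - 52*1/5243 = 4121/1428 - 52/5243 = 3076021/1069572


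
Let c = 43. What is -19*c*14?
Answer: -11438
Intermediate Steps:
-19*c*14 = -19*43*14 = -817*14 = -11438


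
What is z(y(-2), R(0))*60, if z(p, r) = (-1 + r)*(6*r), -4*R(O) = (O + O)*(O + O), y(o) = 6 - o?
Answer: 0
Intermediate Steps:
R(O) = -O² (R(O) = -(O + O)*(O + O)/4 = -2*O*2*O/4 = -O²)
z(p, r) = 6*r*(-1 + r)
z(y(-2), R(0))*60 = (6*(-1*0²)*(-1 - 1*0²))*60 = (6*(-1*0)*(-1 - 1*0))*60 = (6*0*(-1 + 0))*60 = (6*0*(-1))*60 = 0*60 = 0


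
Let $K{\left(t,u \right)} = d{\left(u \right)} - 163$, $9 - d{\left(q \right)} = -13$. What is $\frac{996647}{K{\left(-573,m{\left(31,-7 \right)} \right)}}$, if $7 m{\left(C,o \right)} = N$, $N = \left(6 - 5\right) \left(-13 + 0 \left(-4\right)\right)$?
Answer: $- \frac{996647}{141} \approx -7068.4$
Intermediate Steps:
$d{\left(q \right)} = 22$ ($d{\left(q \right)} = 9 - -13 = 9 + 13 = 22$)
$N = -13$ ($N = 1 \left(-13 + 0\right) = 1 \left(-13\right) = -13$)
$m{\left(C,o \right)} = - \frac{13}{7}$ ($m{\left(C,o \right)} = \frac{1}{7} \left(-13\right) = - \frac{13}{7}$)
$K{\left(t,u \right)} = -141$ ($K{\left(t,u \right)} = 22 - 163 = -141$)
$\frac{996647}{K{\left(-573,m{\left(31,-7 \right)} \right)}} = \frac{996647}{-141} = 996647 \left(- \frac{1}{141}\right) = - \frac{996647}{141}$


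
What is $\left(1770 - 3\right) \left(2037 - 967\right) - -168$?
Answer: $1890858$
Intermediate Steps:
$\left(1770 - 3\right) \left(2037 - 967\right) - -168 = 1767 \cdot 1070 + 168 = 1890690 + 168 = 1890858$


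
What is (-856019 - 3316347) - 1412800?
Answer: -5585166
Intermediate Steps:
(-856019 - 3316347) - 1412800 = -4172366 - 1412800 = -5585166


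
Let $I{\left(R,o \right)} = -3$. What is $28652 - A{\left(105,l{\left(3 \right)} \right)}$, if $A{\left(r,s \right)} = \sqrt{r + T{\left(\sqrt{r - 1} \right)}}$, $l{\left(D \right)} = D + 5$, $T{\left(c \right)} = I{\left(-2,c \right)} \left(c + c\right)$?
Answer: $28652 - \sqrt{105 - 12 \sqrt{26}} \approx 28645.0$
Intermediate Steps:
$T{\left(c \right)} = - 6 c$ ($T{\left(c \right)} = - 3 \left(c + c\right) = - 3 \cdot 2 c = - 6 c$)
$l{\left(D \right)} = 5 + D$
$A{\left(r,s \right)} = \sqrt{r - 6 \sqrt{-1 + r}}$ ($A{\left(r,s \right)} = \sqrt{r - 6 \sqrt{r - 1}} = \sqrt{r - 6 \sqrt{-1 + r}}$)
$28652 - A{\left(105,l{\left(3 \right)} \right)} = 28652 - \sqrt{105 - 6 \sqrt{-1 + 105}} = 28652 - \sqrt{105 - 6 \sqrt{104}} = 28652 - \sqrt{105 - 6 \cdot 2 \sqrt{26}} = 28652 - \sqrt{105 - 12 \sqrt{26}}$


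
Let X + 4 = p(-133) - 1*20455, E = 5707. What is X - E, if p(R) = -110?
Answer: -26276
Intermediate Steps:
X = -20569 (X = -4 + (-110 - 1*20455) = -4 + (-110 - 20455) = -4 - 20565 = -20569)
X - E = -20569 - 1*5707 = -20569 - 5707 = -26276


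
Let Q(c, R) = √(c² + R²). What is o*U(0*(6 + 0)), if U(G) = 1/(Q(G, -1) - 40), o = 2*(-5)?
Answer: 10/39 ≈ 0.25641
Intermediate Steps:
Q(c, R) = √(R² + c²)
o = -10
U(G) = 1/(-40 + √(1 + G²)) (U(G) = 1/(√((-1)² + G²) - 40) = 1/(√(1 + G²) - 40) = 1/(-40 + √(1 + G²)))
o*U(0*(6 + 0)) = -10/(-40 + √(1 + (0*(6 + 0))²)) = -10/(-40 + √(1 + (0*6)²)) = -10/(-40 + √(1 + 0²)) = -10/(-40 + √(1 + 0)) = -10/(-40 + √1) = -10/(-40 + 1) = -10/(-39) = -10*(-1/39) = 10/39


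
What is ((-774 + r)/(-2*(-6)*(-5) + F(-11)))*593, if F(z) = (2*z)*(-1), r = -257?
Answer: 611383/38 ≈ 16089.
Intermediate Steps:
F(z) = -2*z
((-774 + r)/(-2*(-6)*(-5) + F(-11)))*593 = ((-774 - 257)/(-2*(-6)*(-5) - 2*(-11)))*593 = -1031/(12*(-5) + 22)*593 = -1031/(-60 + 22)*593 = -1031/(-38)*593 = -1031*(-1/38)*593 = (1031/38)*593 = 611383/38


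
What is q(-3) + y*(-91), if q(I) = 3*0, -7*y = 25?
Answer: 325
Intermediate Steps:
y = -25/7 (y = -⅐*25 = -25/7 ≈ -3.5714)
q(I) = 0
q(-3) + y*(-91) = 0 - 25/7*(-91) = 0 + 325 = 325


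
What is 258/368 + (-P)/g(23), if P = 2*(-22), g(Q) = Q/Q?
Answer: 8225/184 ≈ 44.701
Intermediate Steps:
g(Q) = 1
P = -44
258/368 + (-P)/g(23) = 258/368 - 1*(-44)/1 = 258*(1/368) + 44*1 = 129/184 + 44 = 8225/184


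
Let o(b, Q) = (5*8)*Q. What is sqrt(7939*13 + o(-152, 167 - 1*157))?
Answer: 19*sqrt(287) ≈ 321.88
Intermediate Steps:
o(b, Q) = 40*Q
sqrt(7939*13 + o(-152, 167 - 1*157)) = sqrt(7939*13 + 40*(167 - 1*157)) = sqrt(103207 + 40*(167 - 157)) = sqrt(103207 + 40*10) = sqrt(103207 + 400) = sqrt(103607) = 19*sqrt(287)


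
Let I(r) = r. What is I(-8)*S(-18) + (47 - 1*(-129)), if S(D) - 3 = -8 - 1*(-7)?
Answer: 160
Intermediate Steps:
S(D) = 2 (S(D) = 3 + (-8 - 1*(-7)) = 3 + (-8 + 7) = 3 - 1 = 2)
I(-8)*S(-18) + (47 - 1*(-129)) = -8*2 + (47 - 1*(-129)) = -16 + (47 + 129) = -16 + 176 = 160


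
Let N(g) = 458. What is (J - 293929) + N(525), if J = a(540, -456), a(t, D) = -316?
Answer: -293787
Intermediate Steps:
J = -316
(J - 293929) + N(525) = (-316 - 293929) + 458 = -294245 + 458 = -293787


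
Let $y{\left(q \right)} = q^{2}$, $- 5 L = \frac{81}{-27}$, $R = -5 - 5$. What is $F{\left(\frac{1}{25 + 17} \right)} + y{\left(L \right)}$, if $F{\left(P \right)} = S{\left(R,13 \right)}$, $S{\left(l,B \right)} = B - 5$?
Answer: $\frac{209}{25} \approx 8.36$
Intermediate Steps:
$R = -10$
$L = \frac{3}{5}$ ($L = - \frac{81 \frac{1}{-27}}{5} = - \frac{81 \left(- \frac{1}{27}\right)}{5} = \left(- \frac{1}{5}\right) \left(-3\right) = \frac{3}{5} \approx 0.6$)
$S{\left(l,B \right)} = -5 + B$
$F{\left(P \right)} = 8$ ($F{\left(P \right)} = -5 + 13 = 8$)
$F{\left(\frac{1}{25 + 17} \right)} + y{\left(L \right)} = 8 + \left(\frac{3}{5}\right)^{2} = 8 + \frac{9}{25} = \frac{209}{25}$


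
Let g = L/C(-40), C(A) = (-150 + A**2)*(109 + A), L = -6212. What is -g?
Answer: 3106/50025 ≈ 0.062089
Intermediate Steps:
g = -3106/50025 (g = -6212/(-16350 + (-40)**3 - 150*(-40) + 109*(-40)**2) = -6212/(-16350 - 64000 + 6000 + 109*1600) = -6212/(-16350 - 64000 + 6000 + 174400) = -6212/100050 = -6212*1/100050 = -3106/50025 ≈ -0.062089)
-g = -1*(-3106/50025) = 3106/50025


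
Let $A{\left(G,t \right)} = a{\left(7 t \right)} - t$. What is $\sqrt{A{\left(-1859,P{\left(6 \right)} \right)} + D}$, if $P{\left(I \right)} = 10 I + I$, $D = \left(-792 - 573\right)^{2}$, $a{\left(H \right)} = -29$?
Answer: $\sqrt{1863130} \approx 1365.0$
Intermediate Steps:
$D = 1863225$ ($D = \left(-1365\right)^{2} = 1863225$)
$P{\left(I \right)} = 11 I$
$A{\left(G,t \right)} = -29 - t$
$\sqrt{A{\left(-1859,P{\left(6 \right)} \right)} + D} = \sqrt{\left(-29 - 11 \cdot 6\right) + 1863225} = \sqrt{\left(-29 - 66\right) + 1863225} = \sqrt{-95 + 1863225} = \sqrt{1863130}$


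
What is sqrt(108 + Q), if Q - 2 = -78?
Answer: 4*sqrt(2) ≈ 5.6569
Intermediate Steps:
Q = -76 (Q = 2 - 78 = -76)
sqrt(108 + Q) = sqrt(108 - 76) = sqrt(32) = 4*sqrt(2)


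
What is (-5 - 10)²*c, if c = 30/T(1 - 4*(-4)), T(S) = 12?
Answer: 1125/2 ≈ 562.50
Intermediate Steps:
c = 5/2 (c = 30/12 = 30*(1/12) = 5/2 ≈ 2.5000)
(-5 - 10)²*c = (-5 - 10)²*(5/2) = (-15)²*(5/2) = 225*(5/2) = 1125/2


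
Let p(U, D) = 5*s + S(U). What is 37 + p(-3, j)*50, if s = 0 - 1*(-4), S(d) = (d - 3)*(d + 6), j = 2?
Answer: 137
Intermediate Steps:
S(d) = (-3 + d)*(6 + d)
s = 4 (s = 0 + 4 = 4)
p(U, D) = 2 + U**2 + 3*U (p(U, D) = 5*4 + (-18 + U**2 + 3*U) = 20 + (-18 + U**2 + 3*U) = 2 + U**2 + 3*U)
37 + p(-3, j)*50 = 37 + (2 + (-3)**2 + 3*(-3))*50 = 37 + (2 + 9 - 9)*50 = 37 + 2*50 = 37 + 100 = 137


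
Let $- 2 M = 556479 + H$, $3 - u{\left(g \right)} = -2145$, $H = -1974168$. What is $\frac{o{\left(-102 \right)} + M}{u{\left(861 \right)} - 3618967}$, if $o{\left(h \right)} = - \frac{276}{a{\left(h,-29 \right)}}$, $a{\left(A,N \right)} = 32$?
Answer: $- \frac{5670687}{28934552} \approx -0.19598$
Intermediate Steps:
$u{\left(g \right)} = 2148$ ($u{\left(g \right)} = 3 - -2145 = 3 + 2145 = 2148$)
$M = \frac{1417689}{2}$ ($M = - \frac{556479 - 1974168}{2} = \left(- \frac{1}{2}\right) \left(-1417689\right) = \frac{1417689}{2} \approx 7.0884 \cdot 10^{5}$)
$o{\left(h \right)} = - \frac{69}{8}$ ($o{\left(h \right)} = - \frac{276}{32} = \left(-276\right) \frac{1}{32} = - \frac{69}{8}$)
$\frac{o{\left(-102 \right)} + M}{u{\left(861 \right)} - 3618967} = \frac{- \frac{69}{8} + \frac{1417689}{2}}{2148 - 3618967} = \frac{5670687}{8 \left(-3616819\right)} = \frac{5670687}{8} \left(- \frac{1}{3616819}\right) = - \frac{5670687}{28934552}$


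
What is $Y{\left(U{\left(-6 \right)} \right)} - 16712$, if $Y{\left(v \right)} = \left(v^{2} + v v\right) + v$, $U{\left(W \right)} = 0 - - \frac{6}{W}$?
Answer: $-16711$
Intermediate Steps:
$U{\left(W \right)} = \frac{6}{W}$ ($U{\left(W \right)} = 0 + \frac{6}{W} = \frac{6}{W}$)
$Y{\left(v \right)} = v + 2 v^{2}$ ($Y{\left(v \right)} = \left(v^{2} + v^{2}\right) + v = 2 v^{2} + v = v + 2 v^{2}$)
$Y{\left(U{\left(-6 \right)} \right)} - 16712 = \frac{6}{-6} \left(1 + 2 \frac{6}{-6}\right) - 16712 = 6 \left(- \frac{1}{6}\right) \left(1 + 2 \cdot 6 \left(- \frac{1}{6}\right)\right) - 16712 = - (1 + 2 \left(-1\right)) - 16712 = - (1 - 2) - 16712 = \left(-1\right) \left(-1\right) - 16712 = 1 - 16712 = -16711$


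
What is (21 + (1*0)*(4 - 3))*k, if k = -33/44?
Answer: -63/4 ≈ -15.750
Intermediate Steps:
k = -¾ (k = -33*1/44 = -¾ ≈ -0.75000)
(21 + (1*0)*(4 - 3))*k = (21 + (1*0)*(4 - 3))*(-¾) = (21 + 0*1)*(-¾) = (21 + 0)*(-¾) = 21*(-¾) = -63/4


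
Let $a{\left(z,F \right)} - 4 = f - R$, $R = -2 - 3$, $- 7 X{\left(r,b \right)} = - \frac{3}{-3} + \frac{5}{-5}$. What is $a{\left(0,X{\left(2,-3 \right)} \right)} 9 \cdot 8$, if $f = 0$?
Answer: $648$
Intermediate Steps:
$X{\left(r,b \right)} = 0$ ($X{\left(r,b \right)} = - \frac{- \frac{3}{-3} + \frac{5}{-5}}{7} = - \frac{\left(-3\right) \left(- \frac{1}{3}\right) + 5 \left(- \frac{1}{5}\right)}{7} = - \frac{1 - 1}{7} = \left(- \frac{1}{7}\right) 0 = 0$)
$R = -5$
$a{\left(z,F \right)} = 9$ ($a{\left(z,F \right)} = 4 + \left(0 - -5\right) = 4 + \left(0 + 5\right) = 4 + 5 = 9$)
$a{\left(0,X{\left(2,-3 \right)} \right)} 9 \cdot 8 = 9 \cdot 9 \cdot 8 = 81 \cdot 8 = 648$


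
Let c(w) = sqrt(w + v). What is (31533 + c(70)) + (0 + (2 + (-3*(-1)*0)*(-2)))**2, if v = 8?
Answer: 31537 + sqrt(78) ≈ 31546.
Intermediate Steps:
c(w) = sqrt(8 + w) (c(w) = sqrt(w + 8) = sqrt(8 + w))
(31533 + c(70)) + (0 + (2 + (-3*(-1)*0)*(-2)))**2 = (31533 + sqrt(8 + 70)) + (0 + (2 + (-3*(-1)*0)*(-2)))**2 = (31533 + sqrt(78)) + (0 + (2 + (3*0)*(-2)))**2 = (31533 + sqrt(78)) + (0 + (2 + 0*(-2)))**2 = (31533 + sqrt(78)) + (0 + (2 + 0))**2 = (31533 + sqrt(78)) + (0 + 2)**2 = (31533 + sqrt(78)) + 2**2 = (31533 + sqrt(78)) + 4 = 31537 + sqrt(78)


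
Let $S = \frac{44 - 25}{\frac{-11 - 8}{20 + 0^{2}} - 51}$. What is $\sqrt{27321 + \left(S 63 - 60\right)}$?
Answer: $\frac{3 \sqrt{3267105369}}{1039} \approx 165.04$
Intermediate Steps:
$S = - \frac{380}{1039}$ ($S = \frac{19}{- \frac{19}{20 + 0} - 51} = \frac{19}{- \frac{19}{20} - 51} = \frac{19}{- \frac{1039}{20}} = 19 \left(- \frac{20}{1039}\right) = - \frac{380}{1039} \approx -0.36574$)
$\sqrt{27321 + \left(S 63 - 60\right)} = \sqrt{27321 - \frac{86280}{1039}} = \sqrt{\frac{28300239}{1039}} = \frac{3 \sqrt{3267105369}}{1039}$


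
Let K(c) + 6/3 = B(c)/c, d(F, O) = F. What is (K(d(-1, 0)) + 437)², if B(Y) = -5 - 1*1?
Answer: 194481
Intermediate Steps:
B(Y) = -6 (B(Y) = -5 - 1 = -6)
K(c) = -2 - 6/c
(K(d(-1, 0)) + 437)² = ((-2 - 6/(-1)) + 437)² = ((-2 - 6*(-1)) + 437)² = ((-2 + 6) + 437)² = (4 + 437)² = 441² = 194481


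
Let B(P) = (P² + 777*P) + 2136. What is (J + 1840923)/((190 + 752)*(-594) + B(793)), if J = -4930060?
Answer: -3089137/687598 ≈ -4.4927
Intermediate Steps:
B(P) = 2136 + P² + 777*P
(J + 1840923)/((190 + 752)*(-594) + B(793)) = (-4930060 + 1840923)/((190 + 752)*(-594) + (2136 + 793² + 777*793)) = -3089137/(942*(-594) + (2136 + 628849 + 616161)) = -3089137/(-559548 + 1247146) = -3089137/687598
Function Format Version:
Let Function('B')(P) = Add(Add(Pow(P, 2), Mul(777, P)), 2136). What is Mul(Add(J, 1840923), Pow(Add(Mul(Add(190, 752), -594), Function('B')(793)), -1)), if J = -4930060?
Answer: Rational(-3089137, 687598) ≈ -4.4927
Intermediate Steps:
Function('B')(P) = Add(2136, Pow(P, 2), Mul(777, P))
Mul(Add(J, 1840923), Pow(Add(Mul(Add(190, 752), -594), Function('B')(793)), -1)) = Mul(Add(-4930060, 1840923), Pow(Add(Mul(Add(190, 752), -594), Add(2136, Pow(793, 2), Mul(777, 793))), -1)) = Mul(-3089137, Pow(Add(Mul(942, -594), Add(2136, 628849, 616161)), -1)) = Mul(-3089137, Pow(Add(-559548, 1247146), -1)) = Mul(-3089137, Pow(687598, -1)) = Mul(-3089137, Rational(1, 687598)) = Rational(-3089137, 687598)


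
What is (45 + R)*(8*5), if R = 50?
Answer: 3800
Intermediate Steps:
(45 + R)*(8*5) = (45 + 50)*(8*5) = 95*40 = 3800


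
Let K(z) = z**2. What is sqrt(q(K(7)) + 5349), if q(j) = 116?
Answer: sqrt(5465) ≈ 73.926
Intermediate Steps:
sqrt(q(K(7)) + 5349) = sqrt(116 + 5349) = sqrt(5465)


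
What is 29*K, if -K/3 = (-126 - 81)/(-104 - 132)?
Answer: -18009/236 ≈ -76.309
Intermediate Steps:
K = -621/236 (K = -3*(-126 - 81)/(-104 - 132) = -(-621)/(-236) = -(-621)*(-1)/236 = -3*207/236 = -621/236 ≈ -2.6314)
29*K = 29*(-621/236) = -18009/236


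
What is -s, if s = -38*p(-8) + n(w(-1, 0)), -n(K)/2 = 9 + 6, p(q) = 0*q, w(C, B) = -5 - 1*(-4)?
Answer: 30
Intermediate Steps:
w(C, B) = -1 (w(C, B) = -5 + 4 = -1)
p(q) = 0
n(K) = -30 (n(K) = -2*(9 + 6) = -2*15 = -30)
s = -30 (s = -38*0 - 30 = 0 - 30 = -30)
-s = -1*(-30) = 30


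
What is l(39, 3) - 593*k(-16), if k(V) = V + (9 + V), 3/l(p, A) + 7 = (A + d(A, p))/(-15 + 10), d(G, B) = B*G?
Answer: 422806/31 ≈ 13639.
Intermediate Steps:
l(p, A) = 3/(-7 - A/5 - A*p/5) (l(p, A) = 3/(-7 + (A + p*A)/(-15 + 10)) = 3/(-7 + (A + A*p)/(-5)) = 3/(-7 + (A + A*p)*(-1/5)) = 3/(-7 + (-A/5 - A*p/5)) = 3/(-7 - A/5 - A*p/5))
k(V) = 9 + 2*V
l(39, 3) - 593*k(-16) = -15/(35 + 3 + 3*39) - 593*(9 + 2*(-16)) = -15/(35 + 3 + 117) - 593*(9 - 32) = -15/155 - 593*(-23) = -15*1/155 + 13639 = -3/31 + 13639 = 422806/31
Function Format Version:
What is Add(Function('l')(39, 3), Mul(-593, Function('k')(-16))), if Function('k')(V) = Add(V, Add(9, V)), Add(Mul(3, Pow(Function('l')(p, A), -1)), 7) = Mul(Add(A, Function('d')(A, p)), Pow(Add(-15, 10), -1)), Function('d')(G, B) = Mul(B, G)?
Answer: Rational(422806, 31) ≈ 13639.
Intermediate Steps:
Function('l')(p, A) = Mul(3, Pow(Add(-7, Mul(Rational(-1, 5), A), Mul(Rational(-1, 5), A, p)), -1)) (Function('l')(p, A) = Mul(3, Pow(Add(-7, Mul(Add(A, Mul(p, A)), Pow(Add(-15, 10), -1))), -1)) = Mul(3, Pow(Add(-7, Mul(Add(A, Mul(A, p)), Pow(-5, -1))), -1)) = Mul(3, Pow(Add(-7, Mul(Add(A, Mul(A, p)), Rational(-1, 5))), -1)) = Mul(3, Pow(Add(-7, Add(Mul(Rational(-1, 5), A), Mul(Rational(-1, 5), A, p))), -1)) = Mul(3, Pow(Add(-7, Mul(Rational(-1, 5), A), Mul(Rational(-1, 5), A, p)), -1)))
Function('k')(V) = Add(9, Mul(2, V))
Add(Function('l')(39, 3), Mul(-593, Function('k')(-16))) = Add(Mul(-15, Pow(Add(35, 3, Mul(3, 39)), -1)), Mul(-593, Add(9, Mul(2, -16)))) = Add(Mul(-15, Pow(Add(35, 3, 117), -1)), Mul(-593, Add(9, -32))) = Add(Mul(-15, Pow(155, -1)), Mul(-593, -23)) = Add(Mul(-15, Rational(1, 155)), 13639) = Add(Rational(-3, 31), 13639) = Rational(422806, 31)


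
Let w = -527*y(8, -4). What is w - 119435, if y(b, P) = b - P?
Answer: -125759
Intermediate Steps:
w = -6324 (w = -527*(8 - 1*(-4)) = -527*(8 + 4) = -527*12 = -6324)
w - 119435 = -6324 - 119435 = -125759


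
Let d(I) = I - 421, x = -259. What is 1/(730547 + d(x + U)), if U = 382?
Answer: 1/730249 ≈ 1.3694e-6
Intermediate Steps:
d(I) = -421 + I
1/(730547 + d(x + U)) = 1/(730547 + (-421 + (-259 + 382))) = 1/(730547 + (-421 + 123)) = 1/(730547 - 298) = 1/730249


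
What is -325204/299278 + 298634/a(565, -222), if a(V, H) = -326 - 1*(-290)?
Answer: -22346573399/2693502 ≈ -8296.5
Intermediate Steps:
a(V, H) = -36 (a(V, H) = -326 + 290 = -36)
-325204/299278 + 298634/a(565, -222) = -325204/299278 + 298634/(-36) = -325204*1/299278 + 298634*(-1/36) = -162602/149639 - 149317/18 = -22346573399/2693502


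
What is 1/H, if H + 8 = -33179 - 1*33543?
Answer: -1/66730 ≈ -1.4986e-5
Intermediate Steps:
H = -66730 (H = -8 + (-33179 - 1*33543) = -8 + (-33179 - 33543) = -8 - 66722 = -66730)
1/H = 1/(-66730) = -1/66730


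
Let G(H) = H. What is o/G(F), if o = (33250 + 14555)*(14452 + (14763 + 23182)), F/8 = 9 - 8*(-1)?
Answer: 2504838585/136 ≈ 1.8418e+7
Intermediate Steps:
F = 136 (F = 8*(9 - 8*(-1)) = 8*(9 + 8) = 8*17 = 136)
o = 2504838585 (o = 47805*(14452 + 37945) = 47805*52397 = 2504838585)
o/G(F) = 2504838585/136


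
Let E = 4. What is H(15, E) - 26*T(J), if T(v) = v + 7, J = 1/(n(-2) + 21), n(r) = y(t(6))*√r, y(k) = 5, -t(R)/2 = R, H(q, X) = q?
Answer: (-835*√2 + 3533*I)/(-21*I + 5*√2) ≈ -168.11 + 0.37444*I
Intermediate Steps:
t(R) = -2*R
n(r) = 5*√r
J = 1/(21 + 5*I*√2) (J = 1/(5*√(-2) + 21) = 1/(5*(I*√2) + 21) = 1/(5*I*√2 + 21) = 1/(21 + 5*I*√2) ≈ 0.04277 - 0.014401*I)
T(v) = 7 + v
H(15, E) - 26*T(J) = 15 - 26*(7 + (21/491 - 5*I*√2/491)) = 15 - 26*(3458/491 - 5*I*√2/491) = 15 + (-89908/491 + 130*I*√2/491) = -82543/491 + 130*I*√2/491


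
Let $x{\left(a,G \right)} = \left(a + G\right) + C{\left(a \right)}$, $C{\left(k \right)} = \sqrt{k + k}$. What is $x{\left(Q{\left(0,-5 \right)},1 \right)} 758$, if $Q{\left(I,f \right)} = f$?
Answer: $-3032 + 758 i \sqrt{10} \approx -3032.0 + 2397.0 i$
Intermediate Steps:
$C{\left(k \right)} = \sqrt{2} \sqrt{k}$ ($C{\left(k \right)} = \sqrt{2 k} = \sqrt{2} \sqrt{k}$)
$x{\left(a,G \right)} = G + a + \sqrt{2} \sqrt{a}$ ($x{\left(a,G \right)} = \left(a + G\right) + \sqrt{2} \sqrt{a} = \left(G + a\right) + \sqrt{2} \sqrt{a} = G + a + \sqrt{2} \sqrt{a}$)
$x{\left(Q{\left(0,-5 \right)},1 \right)} 758 = \left(1 - 5 + \sqrt{2} \sqrt{-5}\right) 758 = \left(1 - 5 + \sqrt{2} i \sqrt{5}\right) 758 = \left(1 - 5 + i \sqrt{10}\right) 758 = \left(-4 + i \sqrt{10}\right) 758 = -3032 + 758 i \sqrt{10}$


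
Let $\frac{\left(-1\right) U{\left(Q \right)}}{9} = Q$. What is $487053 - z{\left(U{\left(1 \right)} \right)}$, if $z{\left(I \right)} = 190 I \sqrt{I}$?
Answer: $487053 + 5130 i \approx 4.8705 \cdot 10^{5} + 5130.0 i$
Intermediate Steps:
$U{\left(Q \right)} = - 9 Q$
$z{\left(I \right)} = 190 I^{\frac{3}{2}}$
$487053 - z{\left(U{\left(1 \right)} \right)} = 487053 - 190 \left(\left(-9\right) 1\right)^{\frac{3}{2}} = 487053 - 190 \left(-9\right)^{\frac{3}{2}} = 487053 - 190 \left(- 27 i\right) = 487053 - - 5130 i = 487053 + 5130 i$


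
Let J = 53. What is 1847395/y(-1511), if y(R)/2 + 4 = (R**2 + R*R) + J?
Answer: 1847395/9132582 ≈ 0.20229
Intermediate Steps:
y(R) = 98 + 4*R**2 (y(R) = -8 + 2*((R**2 + R*R) + 53) = -8 + 2*((R**2 + R**2) + 53) = -8 + 2*(2*R**2 + 53) = -8 + 2*(53 + 2*R**2) = -8 + (106 + 4*R**2) = 98 + 4*R**2)
1847395/y(-1511) = 1847395/(98 + 4*(-1511)**2) = 1847395/(98 + 4*2283121) = 1847395/(98 + 9132484) = 1847395/9132582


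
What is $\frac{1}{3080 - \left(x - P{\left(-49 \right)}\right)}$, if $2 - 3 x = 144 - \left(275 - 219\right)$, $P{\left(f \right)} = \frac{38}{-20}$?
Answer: $\frac{30}{93203} \approx 0.00032188$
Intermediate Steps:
$P{\left(f \right)} = - \frac{19}{10}$ ($P{\left(f \right)} = 38 \left(- \frac{1}{20}\right) = - \frac{19}{10}$)
$x = - \frac{86}{3}$ ($x = \frac{2}{3} - \frac{144 - \left(275 - 219\right)}{3} = \frac{2}{3} - \frac{144 - 56}{3} = \frac{2}{3} - \frac{88}{3} = - \frac{86}{3} \approx -28.667$)
$\frac{1}{3080 - \left(x - P{\left(-49 \right)}\right)} = \frac{1}{3080 - - \frac{803}{30}} = \frac{1}{3080 + \left(- \frac{19}{10} + \frac{86}{3}\right)} = \frac{1}{3080 + \frac{803}{30}} = \frac{1}{\frac{93203}{30}} = \frac{30}{93203}$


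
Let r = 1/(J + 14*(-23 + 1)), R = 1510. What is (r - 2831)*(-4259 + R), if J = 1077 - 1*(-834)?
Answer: 12475214908/1603 ≈ 7.7824e+6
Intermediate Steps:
J = 1911 (J = 1077 + 834 = 1911)
r = 1/1603 (r = 1/(1911 + 14*(-23 + 1)) = 1/(1911 + 14*(-22)) = 1/(1911 - 308) = 1/1603 ≈ 0.00062383)
(r - 2831)*(-4259 + R) = (1/1603 - 2831)*(-4259 + 1510) = -4538092/1603*(-2749) = 12475214908/1603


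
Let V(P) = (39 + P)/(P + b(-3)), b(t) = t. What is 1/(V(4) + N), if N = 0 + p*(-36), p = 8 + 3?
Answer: -1/353 ≈ -0.0028329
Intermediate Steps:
p = 11
V(P) = (39 + P)/(-3 + P) (V(P) = (39 + P)/(P - 3) = (39 + P)/(-3 + P))
N = -396 (N = 0 + 11*(-36) = 0 - 396 = -396)
1/(V(4) + N) = 1/((39 + 4)/(-3 + 4) - 396) = 1/(43/1 - 396) = 1/(1*43 - 396) = 1/(43 - 396) = 1/(-353) = -1/353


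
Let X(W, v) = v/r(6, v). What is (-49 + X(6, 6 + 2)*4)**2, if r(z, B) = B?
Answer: 2025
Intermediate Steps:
X(W, v) = 1 (X(W, v) = v/v = 1)
(-49 + X(6, 6 + 2)*4)**2 = (-49 + 1*4)**2 = (-49 + 4)**2 = (-45)**2 = 2025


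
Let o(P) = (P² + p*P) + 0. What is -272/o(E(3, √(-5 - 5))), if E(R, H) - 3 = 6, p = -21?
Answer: 68/27 ≈ 2.5185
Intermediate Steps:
E(R, H) = 9 (E(R, H) = 3 + 6 = 9)
o(P) = P² - 21*P (o(P) = (P² - 21*P) + 0 = P² - 21*P)
-272/o(E(3, √(-5 - 5))) = -272*1/(9*(-21 + 9)) = -272/(9*(-12)) = -272/(-108) = -272*(-1/108) = 68/27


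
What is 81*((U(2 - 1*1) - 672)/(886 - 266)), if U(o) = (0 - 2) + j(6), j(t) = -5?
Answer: -54999/620 ≈ -88.708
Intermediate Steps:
U(o) = -7 (U(o) = (0 - 2) - 5 = -2 - 5 = -7)
81*((U(2 - 1*1) - 672)/(886 - 266)) = 81*((-7 - 672)/(886 - 266)) = 81*(-679/620) = -54999/620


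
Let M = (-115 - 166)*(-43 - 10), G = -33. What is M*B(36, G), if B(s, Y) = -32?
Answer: -476576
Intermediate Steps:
M = 14893 (M = -281*(-53) = 14893)
M*B(36, G) = 14893*(-32) = -476576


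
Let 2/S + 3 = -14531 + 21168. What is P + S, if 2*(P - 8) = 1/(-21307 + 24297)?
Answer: 158694577/19835660 ≈ 8.0005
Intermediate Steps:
P = 47841/5980 (P = 8 + 1/(2*(-21307 + 24297)) = 8 + (1/2)/2990 = 8 + (1/2)*(1/2990) = 8 + 1/5980 = 47841/5980 ≈ 8.0002)
S = 1/3317 (S = 2/(-3 + (-14531 + 21168)) = 2/(-3 + 6637) = 2/6634 = 2*(1/6634) = 1/3317 ≈ 0.00030148)
P + S = 47841/5980 + 1/3317 = 158694577/19835660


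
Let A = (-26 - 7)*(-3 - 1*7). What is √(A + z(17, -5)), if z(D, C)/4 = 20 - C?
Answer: √430 ≈ 20.736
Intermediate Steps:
z(D, C) = 80 - 4*C (z(D, C) = 4*(20 - C) = 80 - 4*C)
A = 330 (A = -33*(-3 - 7) = -33*(-10) = 330)
√(A + z(17, -5)) = √(330 + (80 - 4*(-5))) = √(330 + (80 + 20)) = √(330 + 100) = √430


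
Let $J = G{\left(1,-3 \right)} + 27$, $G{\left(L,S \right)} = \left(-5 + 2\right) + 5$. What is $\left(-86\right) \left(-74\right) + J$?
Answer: $6393$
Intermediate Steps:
$G{\left(L,S \right)} = 2$ ($G{\left(L,S \right)} = -3 + 5 = 2$)
$J = 29$ ($J = 2 + 27 = 29$)
$\left(-86\right) \left(-74\right) + J = \left(-86\right) \left(-74\right) + 29 = 6364 + 29 = 6393$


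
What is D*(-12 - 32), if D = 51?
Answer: -2244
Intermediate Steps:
D*(-12 - 32) = 51*(-12 - 32) = 51*(-44) = -2244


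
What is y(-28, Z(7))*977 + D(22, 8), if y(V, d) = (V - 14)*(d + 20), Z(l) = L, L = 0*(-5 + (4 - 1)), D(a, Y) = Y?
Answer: -820672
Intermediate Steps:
L = 0 (L = 0*(-5 + 3) = 0*(-2) = 0)
Z(l) = 0
y(V, d) = (-14 + V)*(20 + d)
y(-28, Z(7))*977 + D(22, 8) = (-280 - 14*0 + 20*(-28) - 28*0)*977 + 8 = (-280 + 0 - 560 + 0)*977 + 8 = -840*977 + 8 = -820680 + 8 = -820672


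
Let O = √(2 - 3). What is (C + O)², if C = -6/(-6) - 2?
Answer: (1 - I)² ≈ -2.0*I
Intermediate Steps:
O = I (O = √(-1) = I ≈ 1.0*I)
C = -1 (C = -6*(-⅙) - 2 = 1 - 2 = -1)
(C + O)² = (-1 + I)²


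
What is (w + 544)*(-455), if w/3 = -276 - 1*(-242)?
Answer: -201110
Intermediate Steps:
w = -102 (w = 3*(-276 - 1*(-242)) = 3*(-276 + 242) = 3*(-34) = -102)
(w + 544)*(-455) = (-102 + 544)*(-455) = 442*(-455) = -201110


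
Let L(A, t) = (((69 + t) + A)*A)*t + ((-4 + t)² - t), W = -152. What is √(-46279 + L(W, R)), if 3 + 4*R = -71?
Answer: I*√1324689/2 ≈ 575.48*I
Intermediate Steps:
R = -37/2 (R = -¾ + (¼)*(-71) = -¾ - 71/4 = -37/2 ≈ -18.500)
L(A, t) = (-4 + t)² - t + A*t*(69 + A + t) (L(A, t) = ((69 + A + t)*A)*t + ((-4 + t)² - t) = (A*(69 + A + t))*t + ((-4 + t)² - t) = A*t*(69 + A + t) + ((-4 + t)² - t) = (-4 + t)² - t + A*t*(69 + A + t))
√(-46279 + L(W, R)) = √(-46279 + ((-4 - 37/2)² - 1*(-37/2) - 152*(-37/2)² - 37/2*(-152)² + 69*(-152)*(-37/2))) = √(-46279 + ((-45/2)² + 37/2 - 152*1369/4 - 37/2*23104 + 194028)) = √(-46279 + (2025/4 + 37/2 - 52022 - 427424 + 194028)) = √(-46279 - 1139573/4) = √(-1324689/4) = I*√1324689/2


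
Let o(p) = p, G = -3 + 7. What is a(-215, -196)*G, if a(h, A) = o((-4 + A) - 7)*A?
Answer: 162288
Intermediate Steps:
G = 4
a(h, A) = A*(-11 + A) (a(h, A) = ((-4 + A) - 7)*A = (-11 + A)*A = A*(-11 + A))
a(-215, -196)*G = -196*(-11 - 196)*4 = -196*(-207)*4 = 40572*4 = 162288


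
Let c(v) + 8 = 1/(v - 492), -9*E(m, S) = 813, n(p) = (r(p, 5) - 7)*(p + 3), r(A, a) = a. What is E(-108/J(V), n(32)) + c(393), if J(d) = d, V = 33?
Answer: -9736/99 ≈ -98.343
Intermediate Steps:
n(p) = -6 - 2*p (n(p) = (5 - 7)*(p + 3) = -2*(3 + p) = -6 - 2*p)
E(m, S) = -271/3 (E(m, S) = -⅑*813 = -271/3)
c(v) = -8 + 1/(-492 + v) (c(v) = -8 + 1/(v - 492) = -8 + 1/(-492 + v))
E(-108/J(V), n(32)) + c(393) = -271/3 + (3937 - 8*393)/(-492 + 393) = -271/3 + (3937 - 3144)/(-99) = -271/3 - 1/99*793 = -271/3 - 793/99 = -9736/99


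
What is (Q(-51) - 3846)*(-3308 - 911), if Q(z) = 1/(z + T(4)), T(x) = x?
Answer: 762639097/47 ≈ 1.6226e+7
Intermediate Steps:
Q(z) = 1/(4 + z) (Q(z) = 1/(z + 4) = 1/(4 + z))
(Q(-51) - 3846)*(-3308 - 911) = (1/(4 - 51) - 3846)*(-3308 - 911) = (1/(-47) - 3846)*(-4219) = (-1/47 - 3846)*(-4219) = -180763/47*(-4219) = 762639097/47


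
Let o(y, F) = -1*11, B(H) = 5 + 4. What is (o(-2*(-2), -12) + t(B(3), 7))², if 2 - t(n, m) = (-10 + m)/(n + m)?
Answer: 19881/256 ≈ 77.660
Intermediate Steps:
B(H) = 9
t(n, m) = 2 - (-10 + m)/(m + n) (t(n, m) = 2 - (-10 + m)/(n + m) = 2 - (-10 + m)/(m + n))
o(y, F) = -11
(o(-2*(-2), -12) + t(B(3), 7))² = (-11 + (10 + 7 + 2*9)/(7 + 9))² = (-11 + (10 + 7 + 18)/16)² = (-11 + (1/16)*35)² = (-11 + 35/16)² = (-141/16)² = 19881/256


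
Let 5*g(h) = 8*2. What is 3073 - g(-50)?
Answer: 15349/5 ≈ 3069.8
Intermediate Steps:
g(h) = 16/5 (g(h) = (8*2)/5 = (⅕)*16 = 16/5)
3073 - g(-50) = 3073 - 1*16/5 = 3073 - 16/5 = 15349/5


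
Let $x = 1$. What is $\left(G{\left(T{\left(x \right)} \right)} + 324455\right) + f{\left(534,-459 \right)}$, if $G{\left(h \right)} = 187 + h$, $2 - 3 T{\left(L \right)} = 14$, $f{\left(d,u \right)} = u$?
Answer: $324179$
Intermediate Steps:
$T{\left(L \right)} = -4$ ($T{\left(L \right)} = \frac{2}{3} - \frac{14}{3} = -4$)
$\left(G{\left(T{\left(x \right)} \right)} + 324455\right) + f{\left(534,-459 \right)} = \left(\left(187 - 4\right) + 324455\right) - 459 = \left(183 + 324455\right) - 459 = 324638 - 459 = 324179$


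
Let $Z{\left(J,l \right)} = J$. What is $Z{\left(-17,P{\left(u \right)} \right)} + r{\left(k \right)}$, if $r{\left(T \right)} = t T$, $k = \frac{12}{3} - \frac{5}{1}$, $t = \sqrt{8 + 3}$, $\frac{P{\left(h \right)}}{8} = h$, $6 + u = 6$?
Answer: $-17 - \sqrt{11} \approx -20.317$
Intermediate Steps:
$u = 0$ ($u = -6 + 6 = 0$)
$P{\left(h \right)} = 8 h$
$t = \sqrt{11} \approx 3.3166$
$k = -1$ ($k = 12 \cdot \frac{1}{3} - 5 = 4 - 5 = -1$)
$r{\left(T \right)} = T \sqrt{11}$ ($r{\left(T \right)} = \sqrt{11} T = T \sqrt{11}$)
$Z{\left(-17,P{\left(u \right)} \right)} + r{\left(k \right)} = -17 - \sqrt{11}$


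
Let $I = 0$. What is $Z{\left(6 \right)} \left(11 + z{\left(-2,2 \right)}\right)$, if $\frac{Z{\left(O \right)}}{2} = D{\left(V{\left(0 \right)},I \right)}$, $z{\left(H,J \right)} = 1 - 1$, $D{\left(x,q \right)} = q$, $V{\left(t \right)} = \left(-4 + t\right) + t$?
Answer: $0$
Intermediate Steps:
$V{\left(t \right)} = -4 + 2 t$
$z{\left(H,J \right)} = 0$ ($z{\left(H,J \right)} = 1 - 1 = 0$)
$Z{\left(O \right)} = 0$ ($Z{\left(O \right)} = 2 \cdot 0 = 0$)
$Z{\left(6 \right)} \left(11 + z{\left(-2,2 \right)}\right) = 0 \left(11 + 0\right) = 0 \cdot 11 = 0$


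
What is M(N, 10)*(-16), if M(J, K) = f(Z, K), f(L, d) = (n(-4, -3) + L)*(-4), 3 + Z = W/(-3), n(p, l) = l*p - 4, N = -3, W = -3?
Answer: 384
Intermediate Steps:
n(p, l) = -4 + l*p
Z = -2 (Z = -3 - 3/(-3) = -3 - 3*(-⅓) = -3 + 1 = -2)
f(L, d) = -32 - 4*L (f(L, d) = ((-4 - 3*(-4)) + L)*(-4) = ((-4 + 12) + L)*(-4) = (8 + L)*(-4) = -32 - 4*L)
M(J, K) = -24 (M(J, K) = -32 - 4*(-2) = -32 + 8 = -24)
M(N, 10)*(-16) = -24*(-16) = 384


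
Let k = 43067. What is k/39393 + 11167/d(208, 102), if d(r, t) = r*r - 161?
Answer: 2296218532/1697956479 ≈ 1.3523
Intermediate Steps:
d(r, t) = -161 + r² (d(r, t) = r² - 161 = -161 + r²)
k/39393 + 11167/d(208, 102) = 43067/39393 + 11167/(-161 + 208²) = 43067*(1/39393) + 11167/(-161 + 43264) = 43067/39393 + 11167/43103 = 2296218532/1697956479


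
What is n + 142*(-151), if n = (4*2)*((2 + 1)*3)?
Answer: -21370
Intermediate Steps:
n = 72 (n = 8*(3*3) = 8*9 = 72)
n + 142*(-151) = 72 + 142*(-151) = 72 - 21442 = -21370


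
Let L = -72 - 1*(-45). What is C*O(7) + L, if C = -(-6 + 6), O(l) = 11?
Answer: -27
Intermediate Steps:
L = -27 (L = -72 + 45 = -27)
C = 0 (C = -1*0 = 0)
C*O(7) + L = 0*11 - 27 = 0 - 27 = -27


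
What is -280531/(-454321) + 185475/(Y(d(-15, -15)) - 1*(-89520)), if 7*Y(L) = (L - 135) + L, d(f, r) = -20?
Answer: 3124894552/1161698797 ≈ 2.6899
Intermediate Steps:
Y(L) = -135/7 + 2*L/7 (Y(L) = ((L - 135) + L)/7 = ((-135 + L) + L)/7 = (-135 + 2*L)/7 = -135/7 + 2*L/7)
-280531/(-454321) + 185475/(Y(d(-15, -15)) - 1*(-89520)) = -280531/(-454321) + 185475/((-135/7 + (2/7)*(-20)) - 1*(-89520)) = -280531*(-1/454321) + 185475/((-135/7 - 40/7) + 89520) = 280531/454321 + 185475/(-25 + 89520) = 280531/454321 + 185475/89495 = 280531/454321 + 185475*(1/89495) = 280531/454321 + 37095/17899 = 3124894552/1161698797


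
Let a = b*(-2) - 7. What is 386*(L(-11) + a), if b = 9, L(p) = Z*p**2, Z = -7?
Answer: -336592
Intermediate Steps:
L(p) = -7*p**2
a = -25 (a = 9*(-2) - 7 = -18 - 7 = -25)
386*(L(-11) + a) = 386*(-7*(-11)**2 - 25) = 386*(-7*121 - 25) = 386*(-847 - 25) = 386*(-872) = -336592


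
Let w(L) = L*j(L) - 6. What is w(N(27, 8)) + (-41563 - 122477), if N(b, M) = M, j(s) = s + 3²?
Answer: -163910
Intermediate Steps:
j(s) = 9 + s (j(s) = s + 9 = 9 + s)
w(L) = -6 + L*(9 + L) (w(L) = L*(9 + L) - 6 = -6 + L*(9 + L))
w(N(27, 8)) + (-41563 - 122477) = (-6 + 8*(9 + 8)) + (-41563 - 122477) = (-6 + 8*17) - 164040 = (-6 + 136) - 164040 = 130 - 164040 = -163910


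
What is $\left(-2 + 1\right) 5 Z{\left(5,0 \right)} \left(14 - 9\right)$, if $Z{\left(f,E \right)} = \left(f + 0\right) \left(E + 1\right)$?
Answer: $-125$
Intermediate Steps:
$Z{\left(f,E \right)} = f \left(1 + E\right)$
$\left(-2 + 1\right) 5 Z{\left(5,0 \right)} \left(14 - 9\right) = \left(-2 + 1\right) 5 \cdot 5 \left(1 + 0\right) \left(14 - 9\right) = \left(-1\right) 5 \cdot 5 \cdot 1 \cdot 5 = \left(-5\right) 5 \cdot 5 = \left(-25\right) 5 = -125$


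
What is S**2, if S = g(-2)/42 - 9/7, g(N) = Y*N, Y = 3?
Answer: 100/49 ≈ 2.0408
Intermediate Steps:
g(N) = 3*N
S = -10/7 (S = (3*(-2))/42 - 9/7 = -6*1/42 - 9*1/7 = -1/7 - 9/7 = -10/7 ≈ -1.4286)
S**2 = (-10/7)**2 = 100/49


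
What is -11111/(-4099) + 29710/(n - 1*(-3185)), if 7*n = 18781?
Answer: 93490319/12026466 ≈ 7.7737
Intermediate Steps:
n = 2683 (n = (⅐)*18781 = 2683)
-11111/(-4099) + 29710/(n - 1*(-3185)) = -11111/(-4099) + 29710/(2683 - 1*(-3185)) = -11111*(-1/4099) + 29710/(2683 + 3185) = 11111/4099 + 29710/5868 = 11111/4099 + 29710*(1/5868) = 11111/4099 + 14855/2934 = 93490319/12026466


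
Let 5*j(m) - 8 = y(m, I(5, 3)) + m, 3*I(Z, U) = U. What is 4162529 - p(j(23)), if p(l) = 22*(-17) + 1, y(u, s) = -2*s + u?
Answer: 4162902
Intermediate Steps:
I(Z, U) = U/3
y(u, s) = u - 2*s
j(m) = 6/5 + 2*m/5 (j(m) = 8/5 + ((m - 2*3/3) + m)/5 = 8/5 + ((m - 2*1) + m)/5 = 8/5 + ((m - 2) + m)/5 = 8/5 + ((-2 + m) + m)/5 = 8/5 + (-2 + 2*m)/5 = 8/5 + (-⅖ + 2*m/5) = 6/5 + 2*m/5)
p(l) = -373 (p(l) = -374 + 1 = -373)
4162529 - p(j(23)) = 4162529 - 1*(-373) = 4162529 + 373 = 4162902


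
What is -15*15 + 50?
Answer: -175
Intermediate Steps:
-15*15 + 50 = -225 + 50 = -175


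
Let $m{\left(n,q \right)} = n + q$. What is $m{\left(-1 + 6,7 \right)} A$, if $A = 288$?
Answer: $3456$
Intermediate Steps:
$m{\left(-1 + 6,7 \right)} A = \left(\left(-1 + 6\right) + 7\right) 288 = \left(5 + 7\right) 288 = 12 \cdot 288 = 3456$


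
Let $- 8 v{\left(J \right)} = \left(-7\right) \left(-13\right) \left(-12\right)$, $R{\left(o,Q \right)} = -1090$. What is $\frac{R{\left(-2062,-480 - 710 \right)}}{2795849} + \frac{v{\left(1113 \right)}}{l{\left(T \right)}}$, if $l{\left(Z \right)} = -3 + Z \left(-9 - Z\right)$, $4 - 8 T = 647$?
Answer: $- \frac{24824942914}{1027041150905} \approx -0.024171$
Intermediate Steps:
$T = - \frac{643}{8}$ ($T = \frac{1}{2} - \frac{647}{8} = - \frac{643}{8} \approx -80.375$)
$v{\left(J \right)} = \frac{273}{2}$ ($v{\left(J \right)} = - \frac{\left(-7\right) \left(-13\right) \left(-12\right)}{8} = - \frac{91 \left(-12\right)}{8} = \left(- \frac{1}{8}\right) \left(-1092\right) = \frac{273}{2}$)
$\frac{R{\left(-2062,-480 - 710 \right)}}{2795849} + \frac{v{\left(1113 \right)}}{l{\left(T \right)}} = - \frac{1090}{2795849} + \frac{273}{2 \left(-3 - \left(- \frac{643}{8}\right)^{2} - - \frac{5787}{8}\right)} = \left(-1090\right) \frac{1}{2795849} + \frac{273}{2 \left(-3 - \frac{413449}{64} + \frac{5787}{8}\right)} = - \frac{1090}{2795849} + \frac{273}{2 \left(-3 - \frac{413449}{64} + \frac{5787}{8}\right)} = - \frac{1090}{2795849} + \frac{273}{2 \left(- \frac{367345}{64}\right)} = - \frac{1090}{2795849} + \frac{273}{2} \left(- \frac{64}{367345}\right) = - \frac{1090}{2795849} - \frac{8736}{367345} = - \frac{24824942914}{1027041150905}$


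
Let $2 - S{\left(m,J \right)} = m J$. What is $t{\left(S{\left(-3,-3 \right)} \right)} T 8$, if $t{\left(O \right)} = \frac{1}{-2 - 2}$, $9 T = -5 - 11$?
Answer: $\frac{32}{9} \approx 3.5556$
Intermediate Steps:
$S{\left(m,J \right)} = 2 - J m$ ($S{\left(m,J \right)} = 2 - m J = 2 - J m$)
$T = - \frac{16}{9}$ ($T = \frac{-5 - 11}{9} = \frac{1}{9} \left(-16\right) = - \frac{16}{9} \approx -1.7778$)
$t{\left(O \right)} = - \frac{1}{4}$ ($t{\left(O \right)} = \frac{1}{-4} = - \frac{1}{4}$)
$t{\left(S{\left(-3,-3 \right)} \right)} T 8 = \left(- \frac{1}{4}\right) \left(- \frac{16}{9}\right) 8 = \frac{4}{9} \cdot 8 = \frac{32}{9}$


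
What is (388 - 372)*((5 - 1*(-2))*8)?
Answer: 896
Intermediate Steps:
(388 - 372)*((5 - 1*(-2))*8) = 16*((5 + 2)*8) = 16*(7*8) = 16*56 = 896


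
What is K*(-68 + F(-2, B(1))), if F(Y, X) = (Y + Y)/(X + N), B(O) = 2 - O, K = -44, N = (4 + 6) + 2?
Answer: 39072/13 ≈ 3005.5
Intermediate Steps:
N = 12 (N = 10 + 2 = 12)
F(Y, X) = 2*Y/(12 + X) (F(Y, X) = (Y + Y)/(X + 12) = (2*Y)/(12 + X) = 2*Y/(12 + X))
K*(-68 + F(-2, B(1))) = -44*(-68 + 2*(-2)/(12 + (2 - 1*1))) = -44*(-68 + 2*(-2)/(12 + (2 - 1))) = -44*(-68 + 2*(-2)/(12 + 1)) = -44*(-68 + 2*(-2)/13) = -44*(-68 + 2*(-2)*(1/13)) = -44*(-68 - 4/13) = -44*(-888/13) = 39072/13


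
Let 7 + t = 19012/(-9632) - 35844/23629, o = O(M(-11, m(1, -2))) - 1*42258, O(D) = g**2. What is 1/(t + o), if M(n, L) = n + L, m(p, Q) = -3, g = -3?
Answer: -8128376/343501030683 ≈ -2.3663e-5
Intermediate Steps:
M(n, L) = L + n
O(D) = 9 (O(D) = (-3)**2 = 9)
o = -42249 (o = 9 - 1*42258 = 9 - 42258 = -42249)
t = -85273059/8128376 (t = -7 + (19012/(-9632) - 35844/23629) = -7 + (19012*(-1/9632) - 35844*1/23629) = -7 + (-679/344 - 35844/23629) = -7 - 28374427/8128376 = -85273059/8128376 ≈ -10.491)
1/(t + o) = 1/(-85273059/8128376 - 42249) = 1/(-343501030683/8128376) = -8128376/343501030683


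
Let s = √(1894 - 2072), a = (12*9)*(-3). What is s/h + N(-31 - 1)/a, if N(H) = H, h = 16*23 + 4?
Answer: 8/81 + I*√178/372 ≈ 0.098765 + 0.035865*I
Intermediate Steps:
a = -324 (a = 108*(-3) = -324)
h = 372 (h = 368 + 4 = 372)
s = I*√178 (s = √(-178) = I*√178 ≈ 13.342*I)
s/h + N(-31 - 1)/a = (I*√178)/372 + (-31 - 1)/(-324) = (I*√178)*(1/372) - 32*(-1/324) = I*√178/372 + 8/81 = 8/81 + I*√178/372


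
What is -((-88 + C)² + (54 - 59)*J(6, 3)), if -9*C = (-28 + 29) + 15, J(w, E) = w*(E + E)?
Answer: -638284/81 ≈ -7880.0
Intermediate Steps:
J(w, E) = 2*E*w (J(w, E) = w*(2*E) = 2*E*w)
C = -16/9 (C = -((-28 + 29) + 15)/9 = -(1 + 15)/9 = -⅑*16 = -16/9 ≈ -1.7778)
-((-88 + C)² + (54 - 59)*J(6, 3)) = -((-88 - 16/9)² + (54 - 59)*(2*3*6)) = -((-808/9)² - 5*36) = -(652864/81 - 180) = -1*638284/81 = -638284/81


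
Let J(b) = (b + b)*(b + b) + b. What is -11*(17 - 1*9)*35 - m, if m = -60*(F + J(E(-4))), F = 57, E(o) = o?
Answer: 3940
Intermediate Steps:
J(b) = b + 4*b² (J(b) = (2*b)*(2*b) + b = 4*b² + b = b + 4*b²)
m = -7020 (m = -60*(57 - 4*(1 + 4*(-4))) = -60*(57 - 4*(1 - 16)) = -60*(57 - 4*(-15)) = -60*(57 + 60) = -60*117 = -7020)
-11*(17 - 1*9)*35 - m = -11*(17 - 1*9)*35 - 1*(-7020) = -11*(17 - 9)*35 + 7020 = -11*8*35 + 7020 = -88*35 + 7020 = -3080 + 7020 = 3940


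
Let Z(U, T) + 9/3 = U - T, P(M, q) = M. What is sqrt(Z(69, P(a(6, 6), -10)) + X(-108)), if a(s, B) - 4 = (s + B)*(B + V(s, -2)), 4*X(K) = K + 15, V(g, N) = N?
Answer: I*sqrt(37)/2 ≈ 3.0414*I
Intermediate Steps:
X(K) = 15/4 + K/4 (X(K) = (K + 15)/4 = (15 + K)/4 = 15/4 + K/4)
a(s, B) = 4 + (-2 + B)*(B + s) (a(s, B) = 4 + (s + B)*(B - 2) = 4 + (B + s)*(-2 + B) = 4 + (-2 + B)*(B + s))
Z(U, T) = -3 + U - T (Z(U, T) = -3 + (U - T) = -3 + U - T)
sqrt(Z(69, P(a(6, 6), -10)) + X(-108)) = sqrt((-3 + 69 - (4 + 6**2 - 2*6 - 2*6 + 6*6)) + (15/4 + (1/4)*(-108))) = sqrt((-3 + 69 - (4 + 36 - 12 - 12 + 36)) + (15/4 - 27)) = sqrt((-3 + 69 - 1*52) - 93/4) = sqrt((-3 + 69 - 52) - 93/4) = sqrt(14 - 93/4) = sqrt(-37/4) = I*sqrt(37)/2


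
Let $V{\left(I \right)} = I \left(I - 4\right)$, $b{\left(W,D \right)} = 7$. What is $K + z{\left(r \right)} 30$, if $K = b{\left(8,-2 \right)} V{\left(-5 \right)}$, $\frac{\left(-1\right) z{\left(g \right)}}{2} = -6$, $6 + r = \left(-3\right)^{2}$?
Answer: $675$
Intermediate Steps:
$r = 3$ ($r = -6 + \left(-3\right)^{2} = -6 + 9 = 3$)
$z{\left(g \right)} = 12$ ($z{\left(g \right)} = \left(-2\right) \left(-6\right) = 12$)
$V{\left(I \right)} = I \left(-4 + I\right)$
$K = 315$ ($K = 7 \left(- 5 \left(-4 - 5\right)\right) = 7 \left(\left(-5\right) \left(-9\right)\right) = 7 \cdot 45 = 315$)
$K + z{\left(r \right)} 30 = 315 + 12 \cdot 30 = 315 + 360 = 675$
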